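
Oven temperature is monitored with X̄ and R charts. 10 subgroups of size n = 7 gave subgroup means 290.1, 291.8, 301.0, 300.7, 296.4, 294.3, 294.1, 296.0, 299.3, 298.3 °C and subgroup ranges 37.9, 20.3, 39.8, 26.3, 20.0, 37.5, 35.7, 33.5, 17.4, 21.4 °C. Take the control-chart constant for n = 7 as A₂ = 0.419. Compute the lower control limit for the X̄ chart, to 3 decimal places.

X̄̄ = (290.1 + 291.8 + 301.0 + 300.7 + 296.4 + 294.3 + 294.1 + 296.0 + 299.3 + 298.3) / 10 = 2962.0000 / 10 = 296.2000
R̄ = (37.9 + 20.3 + 39.8 + 26.3 + 20.0 + 37.5 + 35.7 + 33.5 + 17.4 + 21.4) / 10 = 289.8000 / 10 = 28.9800
LCL = X̄̄ − A₂·R̄ = 296.2000 − 0.419 × 28.9800 = 284.0574

284.057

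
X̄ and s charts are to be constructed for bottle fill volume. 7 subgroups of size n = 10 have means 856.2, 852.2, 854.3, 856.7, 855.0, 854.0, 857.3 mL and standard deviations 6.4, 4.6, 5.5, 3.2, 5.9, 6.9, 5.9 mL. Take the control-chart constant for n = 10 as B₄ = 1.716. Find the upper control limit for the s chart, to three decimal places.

s̄ = (6.4 + 4.6 + 5.5 + 3.2 + 5.9 + 6.9 + 5.9) / 7 = 5.4857
UCL_s = B₄·s̄ = 1.716 × 5.4857 = 9.4135

9.413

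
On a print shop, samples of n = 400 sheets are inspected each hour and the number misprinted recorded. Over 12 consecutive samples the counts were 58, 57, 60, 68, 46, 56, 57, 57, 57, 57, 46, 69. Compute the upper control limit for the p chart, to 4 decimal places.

p̄ = Σdᵢ / (k·n) = 688 / (12 × 400) = 0.14333
UCL = p̄ + 3·√(p̄(1−p̄)/n) = 0.14333 + 3 × √(0.14333×0.85667/400) = 0.14333 + 3 × 0.01752 = 0.19590

0.1959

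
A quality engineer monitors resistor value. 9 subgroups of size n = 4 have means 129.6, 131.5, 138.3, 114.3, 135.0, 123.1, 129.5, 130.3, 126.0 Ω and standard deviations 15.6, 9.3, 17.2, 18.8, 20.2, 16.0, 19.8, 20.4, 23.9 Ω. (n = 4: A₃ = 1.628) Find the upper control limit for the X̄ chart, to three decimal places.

X̄̄ = (129.6 + 131.5 + 138.3 + 114.3 + 135.0 + 123.1 + 129.5 + 130.3 + 126.0) / 9 = 128.6222
s̄ = (15.6 + 9.3 + 17.2 + 18.8 + 20.2 + 16.0 + 19.8 + 20.4 + 23.9) / 9 = 17.9111
UCL = X̄̄ + A₃·s̄ = 128.6222 + 1.628 × 17.9111 = 157.7815

157.782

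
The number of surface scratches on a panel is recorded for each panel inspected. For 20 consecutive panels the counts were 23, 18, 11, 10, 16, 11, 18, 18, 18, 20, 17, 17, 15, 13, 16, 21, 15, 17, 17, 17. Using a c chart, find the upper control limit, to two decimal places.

28.55

c̄ = (23 + 18 + 11 + 10 + 16 + 11 + 18 + 18 + 18 + 20 + 17 + 17 + 15 + 13 + 16 + 21 + 15 + 17 + 17 + 17) / 20 = 328 / 20 = 16.4000
UCL = c̄ + 3√c̄ = 16.4000 + 3 × √16.4000 = 16.4000 + 3 × 4.0497 = 28.5491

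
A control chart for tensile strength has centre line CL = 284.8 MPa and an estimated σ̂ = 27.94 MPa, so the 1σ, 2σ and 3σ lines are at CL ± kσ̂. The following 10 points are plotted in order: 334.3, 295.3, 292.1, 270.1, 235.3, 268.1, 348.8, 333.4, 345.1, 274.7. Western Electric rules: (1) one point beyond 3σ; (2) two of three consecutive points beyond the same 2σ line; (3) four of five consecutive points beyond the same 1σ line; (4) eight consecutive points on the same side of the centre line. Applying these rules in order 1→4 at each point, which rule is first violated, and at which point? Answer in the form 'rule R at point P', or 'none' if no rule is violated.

Zone of each point (C = within 1σ̂, B = 1σ̂–2σ̂, A = 2σ̂–3σ̂, * = beyond 3σ̂; sign = side of CL): 1:+B, 2:+C, 3:+C, 4:-C, 5:-B, 6:-C, 7:+A, 8:+B, 9:+A, 10:-C
Rule 2 (two of three consecutive points beyond the same 2σ limit) is satisfied at point 9.

rule 2 at point 9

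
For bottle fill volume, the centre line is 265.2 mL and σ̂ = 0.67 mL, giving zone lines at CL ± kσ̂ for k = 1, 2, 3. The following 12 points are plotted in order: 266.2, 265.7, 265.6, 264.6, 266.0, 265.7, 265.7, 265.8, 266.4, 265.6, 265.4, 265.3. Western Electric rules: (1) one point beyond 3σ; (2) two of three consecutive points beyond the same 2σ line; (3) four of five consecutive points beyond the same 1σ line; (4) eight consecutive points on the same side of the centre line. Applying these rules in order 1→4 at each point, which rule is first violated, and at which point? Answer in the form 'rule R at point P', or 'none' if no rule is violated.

Zone of each point (C = within 1σ̂, B = 1σ̂–2σ̂, A = 2σ̂–3σ̂, * = beyond 3σ̂; sign = side of CL): 1:+B, 2:+C, 3:+C, 4:-C, 5:+B, 6:+C, 7:+C, 8:+C, 9:+B, 10:+C, 11:+C, 12:+C
Rule 4 (eight consecutive points on the same side of the centre line) is satisfied at point 12.

rule 4 at point 12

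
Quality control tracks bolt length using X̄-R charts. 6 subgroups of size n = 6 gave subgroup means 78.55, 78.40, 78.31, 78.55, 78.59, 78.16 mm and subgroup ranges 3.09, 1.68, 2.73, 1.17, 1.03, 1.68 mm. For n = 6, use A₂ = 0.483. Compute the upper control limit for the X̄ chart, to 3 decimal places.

79.343

X̄̄ = (78.55 + 78.40 + 78.31 + 78.55 + 78.59 + 78.16) / 6 = 470.5600 / 6 = 78.4267
R̄ = (3.09 + 1.68 + 2.73 + 1.17 + 1.03 + 1.68) / 6 = 11.3800 / 6 = 1.8967
UCL = X̄̄ + A₂·R̄ = 78.4267 + 0.483 × 1.8967 = 79.3428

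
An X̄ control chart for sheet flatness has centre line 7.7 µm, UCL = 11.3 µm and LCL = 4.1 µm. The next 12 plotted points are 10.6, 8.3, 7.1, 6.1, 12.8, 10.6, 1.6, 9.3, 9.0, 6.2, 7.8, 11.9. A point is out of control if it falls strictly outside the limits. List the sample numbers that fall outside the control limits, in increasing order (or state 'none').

5, 7, 12

Compare each point to [4.1, 11.3]: sample 5 = 12.8 > UCL; sample 7 = 1.6 < LCL; sample 12 = 11.9 > UCL.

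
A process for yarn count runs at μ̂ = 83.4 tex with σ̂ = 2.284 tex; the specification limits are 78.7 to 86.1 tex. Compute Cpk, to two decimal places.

0.39

Cpu = (USL − μ̂) / (3σ̂) = (86.1 − 83.4) / (3 × 2.284) = 0.3940; Cpl = (μ̂ − LSL) / (3σ̂) = (83.4 − 78.7) / (3 × 2.284) = 0.6859; Cpk = min(Cpu, Cpl) = 0.3940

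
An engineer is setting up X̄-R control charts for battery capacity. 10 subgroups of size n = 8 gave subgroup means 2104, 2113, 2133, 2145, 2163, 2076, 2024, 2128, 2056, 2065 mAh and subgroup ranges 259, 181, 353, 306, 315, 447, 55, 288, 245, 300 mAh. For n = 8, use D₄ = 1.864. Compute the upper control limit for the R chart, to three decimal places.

512.414

R̄ = (259 + 181 + 353 + 306 + 315 + 447 + 55 + 288 + 245 + 300) / 10 = 2749.0000 / 10 = 274.9000
UCL_R = D₄·R̄ = 1.864 × 274.9000 = 512.4136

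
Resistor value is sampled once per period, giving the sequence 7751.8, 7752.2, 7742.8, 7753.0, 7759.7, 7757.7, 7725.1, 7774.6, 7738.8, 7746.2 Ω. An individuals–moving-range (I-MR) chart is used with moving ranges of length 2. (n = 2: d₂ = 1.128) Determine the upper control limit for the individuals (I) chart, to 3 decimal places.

X̄ = (7751.8 + 7752.2 + 7742.8 + 7753.0 + 7759.7 + 7757.7 + 7725.1 + 7774.6 + 7738.8 + 7746.2) / 10 = 7750.1900
Moving ranges: 0.4, 9.4, 10.2, 6.7, 2.0, 32.6, 49.5, 35.8, 7.4; M̄R̄ = 154.0000 / 9 = 17.1111
UCL = X̄ + 3·M̄R̄/d₂ = 7750.1900 + 3 × 17.1111 / 1.128 = 7795.6983

7795.698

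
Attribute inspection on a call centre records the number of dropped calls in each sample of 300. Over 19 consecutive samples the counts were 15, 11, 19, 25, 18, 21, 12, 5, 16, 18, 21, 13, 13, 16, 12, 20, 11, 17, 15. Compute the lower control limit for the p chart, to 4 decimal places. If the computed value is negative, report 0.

0.0137

p̄ = Σdᵢ / (k·n) = 298 / (19 × 300) = 0.05228
LCL = p̄ − 3·√(p̄(1−p̄)/n) = 0.05228 − 3 × 0.01285 = 0.01373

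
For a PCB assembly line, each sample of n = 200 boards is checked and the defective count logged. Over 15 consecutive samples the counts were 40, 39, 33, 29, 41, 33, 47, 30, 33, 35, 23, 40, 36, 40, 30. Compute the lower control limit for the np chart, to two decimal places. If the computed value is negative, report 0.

p̄ = Σdᵢ / (k·n) = 529 / (15 × 200) = 0.17633
LCL = np̄ − 3·√(np̄(1−p̄)) = 35.2667 − 3 × 5.3896 = 19.0978

19.10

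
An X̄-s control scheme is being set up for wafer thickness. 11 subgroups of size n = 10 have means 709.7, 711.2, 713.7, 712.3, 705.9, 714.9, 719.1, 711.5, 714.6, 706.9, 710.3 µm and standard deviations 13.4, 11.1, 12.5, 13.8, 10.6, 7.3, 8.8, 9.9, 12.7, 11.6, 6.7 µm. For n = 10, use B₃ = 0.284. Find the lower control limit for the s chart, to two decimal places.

s̄ = (13.4 + 11.1 + 12.5 + 13.8 + 10.6 + 7.3 + 8.8 + 9.9 + 12.7 + 11.6 + 6.7) / 11 = 10.7636
LCL_s = B₃·s̄ = 0.284 × 10.7636 = 3.0569

3.06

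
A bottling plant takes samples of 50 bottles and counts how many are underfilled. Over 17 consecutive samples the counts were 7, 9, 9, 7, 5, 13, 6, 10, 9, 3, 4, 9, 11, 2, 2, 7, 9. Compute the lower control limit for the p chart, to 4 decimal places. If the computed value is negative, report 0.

0.0000

p̄ = Σdᵢ / (k·n) = 122 / (17 × 50) = 0.14353
LCL = p̄ − 3·√(p̄(1−p̄)/n) = 0.14353 − 3 × 0.04958 = -0.00522 → 0 (negative, so LCL = 0)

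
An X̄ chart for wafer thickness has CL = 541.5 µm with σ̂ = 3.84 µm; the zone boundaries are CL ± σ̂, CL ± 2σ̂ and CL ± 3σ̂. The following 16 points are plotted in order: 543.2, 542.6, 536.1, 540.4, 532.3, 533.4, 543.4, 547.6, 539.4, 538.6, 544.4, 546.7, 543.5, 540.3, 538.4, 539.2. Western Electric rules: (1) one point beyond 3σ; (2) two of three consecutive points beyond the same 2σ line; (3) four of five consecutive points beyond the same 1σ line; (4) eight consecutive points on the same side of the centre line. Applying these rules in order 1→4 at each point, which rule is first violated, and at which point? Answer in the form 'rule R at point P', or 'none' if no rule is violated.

Zone of each point (C = within 1σ̂, B = 1σ̂–2σ̂, A = 2σ̂–3σ̂, * = beyond 3σ̂; sign = side of CL): 1:+C, 2:+C, 3:-B, 4:-C, 5:-A, 6:-A, 7:+C, 8:+B, 9:-C, 10:-C, 11:+C, 12:+B, 13:+C, 14:-C, 15:-C, 16:-C
Rule 2 (two of three consecutive points beyond the same 2σ limit) is satisfied at point 6.

rule 2 at point 6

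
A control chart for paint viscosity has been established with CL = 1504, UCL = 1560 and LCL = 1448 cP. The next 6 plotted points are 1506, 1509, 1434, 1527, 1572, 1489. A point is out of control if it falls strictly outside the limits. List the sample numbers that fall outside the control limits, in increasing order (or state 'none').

Compare each point to [1448, 1560]: sample 3 = 1434 < LCL; sample 5 = 1572 > UCL.

3, 5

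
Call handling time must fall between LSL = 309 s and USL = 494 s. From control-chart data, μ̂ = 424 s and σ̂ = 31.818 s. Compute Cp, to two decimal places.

Cp = (USL − LSL) / (6σ̂) = (494 − 309) / (6 × 31.818) = 185.0000 / 190.9080 = 0.9691

0.97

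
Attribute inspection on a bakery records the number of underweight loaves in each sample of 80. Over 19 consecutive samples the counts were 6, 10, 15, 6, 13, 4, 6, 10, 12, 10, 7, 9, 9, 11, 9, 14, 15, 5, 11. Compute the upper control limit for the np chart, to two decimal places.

18.29

p̄ = Σdᵢ / (k·n) = 182 / (19 × 80) = 0.11974
UCL = np̄ + 3·√(np̄(1−p̄)) = 9.5789 + 3 × √(9.5789×0.88026) = 9.5789 + 3 × 2.9038 = 18.2903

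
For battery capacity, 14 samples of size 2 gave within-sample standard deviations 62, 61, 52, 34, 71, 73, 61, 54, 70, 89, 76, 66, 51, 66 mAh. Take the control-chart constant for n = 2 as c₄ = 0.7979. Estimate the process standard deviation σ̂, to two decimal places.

79.32

s̄ = (62 + 61 + 52 + 34 + 71 + 73 + 61 + 54 + 70 + 89 + 76 + 66 + 51 + 66) / 14 = 63.2857
σ̂ = s̄ / c₄ = 63.2857 / 0.7979 = 79.3153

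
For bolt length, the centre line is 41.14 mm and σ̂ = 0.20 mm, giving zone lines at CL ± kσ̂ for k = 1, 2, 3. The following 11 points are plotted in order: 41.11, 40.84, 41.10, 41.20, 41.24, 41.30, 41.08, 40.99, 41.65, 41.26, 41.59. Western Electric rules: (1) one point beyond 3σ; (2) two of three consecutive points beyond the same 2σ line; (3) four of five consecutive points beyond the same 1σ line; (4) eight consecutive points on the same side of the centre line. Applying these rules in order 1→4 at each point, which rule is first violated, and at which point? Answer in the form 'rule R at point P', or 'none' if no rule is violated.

rule 2 at point 11

Zone of each point (C = within 1σ̂, B = 1σ̂–2σ̂, A = 2σ̂–3σ̂, * = beyond 3σ̂; sign = side of CL): 1:-C, 2:-B, 3:-C, 4:+C, 5:+C, 6:+C, 7:-C, 8:-C, 9:+A, 10:+C, 11:+A
Rule 2 (two of three consecutive points beyond the same 2σ limit) is satisfied at point 11.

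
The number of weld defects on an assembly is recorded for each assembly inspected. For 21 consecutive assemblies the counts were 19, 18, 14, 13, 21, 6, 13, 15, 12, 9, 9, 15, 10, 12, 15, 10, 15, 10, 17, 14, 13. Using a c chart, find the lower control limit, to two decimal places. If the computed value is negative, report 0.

2.38

c̄ = (19 + 18 + 14 + 13 + 21 + 6 + 13 + 15 + 12 + 9 + 9 + 15 + 10 + 12 + 15 + 10 + 15 + 10 + 17 + 14 + 13) / 21 = 280 / 21 = 13.3333
LCL = c̄ − 3√c̄ = 13.3333 − 3 × 3.6515 = 2.3789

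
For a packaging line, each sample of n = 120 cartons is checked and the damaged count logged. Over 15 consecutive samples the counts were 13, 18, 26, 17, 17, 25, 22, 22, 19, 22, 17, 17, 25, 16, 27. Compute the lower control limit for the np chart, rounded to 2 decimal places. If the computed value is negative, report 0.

7.90

p̄ = Σdᵢ / (k·n) = 303 / (15 × 120) = 0.16833
LCL = np̄ − 3·√(np̄(1−p̄)) = 20.2000 − 3 × 4.0987 = 7.9038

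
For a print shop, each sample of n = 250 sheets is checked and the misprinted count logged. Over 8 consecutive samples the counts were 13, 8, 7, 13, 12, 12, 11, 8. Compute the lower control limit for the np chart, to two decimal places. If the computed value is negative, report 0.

p̄ = Σdᵢ / (k·n) = 84 / (8 × 250) = 0.04200
LCL = np̄ − 3·√(np̄(1−p̄)) = 10.5000 − 3 × 3.1716 = 0.9852

0.99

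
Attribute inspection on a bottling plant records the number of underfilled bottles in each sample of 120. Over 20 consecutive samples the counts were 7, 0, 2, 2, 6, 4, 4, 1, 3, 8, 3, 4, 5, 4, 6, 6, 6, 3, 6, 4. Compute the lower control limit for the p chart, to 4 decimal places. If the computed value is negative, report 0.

p̄ = Σdᵢ / (k·n) = 84 / (20 × 120) = 0.03500
LCL = p̄ − 3·√(p̄(1−p̄)/n) = 0.03500 − 3 × 0.01678 = -0.01533 → 0 (negative, so LCL = 0)

0.0000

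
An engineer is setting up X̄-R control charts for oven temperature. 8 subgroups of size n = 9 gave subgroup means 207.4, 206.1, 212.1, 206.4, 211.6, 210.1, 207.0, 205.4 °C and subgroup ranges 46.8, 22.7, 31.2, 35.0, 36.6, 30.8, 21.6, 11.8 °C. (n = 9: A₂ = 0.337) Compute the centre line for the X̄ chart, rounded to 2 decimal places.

X̄̄ = (207.4 + 206.1 + 212.1 + 206.4 + 211.6 + 210.1 + 207.0 + 205.4) / 8 = 1666.1000 / 8 = 208.2625
CL = X̄̄ = 208.2625

208.26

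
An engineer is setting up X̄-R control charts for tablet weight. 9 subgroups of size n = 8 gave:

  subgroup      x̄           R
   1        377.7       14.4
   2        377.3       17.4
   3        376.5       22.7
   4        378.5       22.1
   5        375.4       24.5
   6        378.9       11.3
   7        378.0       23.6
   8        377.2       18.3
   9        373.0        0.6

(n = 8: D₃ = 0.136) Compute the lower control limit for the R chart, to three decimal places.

R̄ = (14.4 + 17.4 + 22.7 + 22.1 + 24.5 + 11.3 + 23.6 + 18.3 + 0.6) / 9 = 154.9000 / 9 = 17.2111
LCL_R = D₃·R̄ = 0.136 × 17.2111 = 2.3407

2.341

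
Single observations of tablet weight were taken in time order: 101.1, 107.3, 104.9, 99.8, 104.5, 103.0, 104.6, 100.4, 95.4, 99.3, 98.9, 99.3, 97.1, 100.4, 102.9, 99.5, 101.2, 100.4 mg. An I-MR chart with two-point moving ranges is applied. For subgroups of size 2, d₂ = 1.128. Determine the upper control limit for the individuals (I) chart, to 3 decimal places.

108.824

X̄ = (101.1 + 107.3 + 104.9 + 99.8 + 104.5 + 103.0 + 104.6 + 100.4 + 95.4 + 99.3 + 98.9 + 99.3 + 97.1 + 100.4 + 102.9 + 99.5 + 101.2 + 100.4) / 18 = 101.1111
Moving ranges: 6.2, 2.4, 5.1, 4.7, 1.5, 1.6, 4.2, 5.0, 3.9, 0.4, 0.4, 2.2, 3.3, 2.5, 3.4, 1.7, 0.8; M̄R̄ = 49.3000 / 17 = 2.9000
UCL = X̄ + 3·M̄R̄/d₂ = 101.1111 + 3 × 2.9000 / 1.128 = 108.8239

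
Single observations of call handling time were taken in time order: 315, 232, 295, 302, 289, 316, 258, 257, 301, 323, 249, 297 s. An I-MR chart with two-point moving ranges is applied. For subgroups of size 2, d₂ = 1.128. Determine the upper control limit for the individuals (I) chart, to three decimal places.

392.550

X̄ = (315 + 232 + 295 + 302 + 289 + 316 + 258 + 257 + 301 + 323 + 249 + 297) / 12 = 286.1667
Moving ranges: 83, 63, 7, 13, 27, 58, 1, 44, 22, 74, 48; M̄R̄ = 440.0000 / 11 = 40.0000
UCL = X̄ + 3·M̄R̄/d₂ = 286.1667 + 3 × 40.0000 / 1.128 = 392.5496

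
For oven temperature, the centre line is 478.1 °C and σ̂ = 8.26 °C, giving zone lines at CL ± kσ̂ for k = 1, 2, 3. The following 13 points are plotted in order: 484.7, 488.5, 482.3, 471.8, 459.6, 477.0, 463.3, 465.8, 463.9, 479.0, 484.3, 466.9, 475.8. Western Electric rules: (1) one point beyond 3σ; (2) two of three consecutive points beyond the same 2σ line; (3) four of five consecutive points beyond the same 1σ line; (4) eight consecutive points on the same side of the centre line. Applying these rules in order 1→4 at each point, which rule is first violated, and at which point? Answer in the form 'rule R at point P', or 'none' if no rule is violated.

Zone of each point (C = within 1σ̂, B = 1σ̂–2σ̂, A = 2σ̂–3σ̂, * = beyond 3σ̂; sign = side of CL): 1:+C, 2:+B, 3:+C, 4:-C, 5:-A, 6:-C, 7:-B, 8:-B, 9:-B, 10:+C, 11:+C, 12:-B, 13:-C
Rule 3 (four of five consecutive points beyond the same 1σ limit) is satisfied at point 9.

rule 3 at point 9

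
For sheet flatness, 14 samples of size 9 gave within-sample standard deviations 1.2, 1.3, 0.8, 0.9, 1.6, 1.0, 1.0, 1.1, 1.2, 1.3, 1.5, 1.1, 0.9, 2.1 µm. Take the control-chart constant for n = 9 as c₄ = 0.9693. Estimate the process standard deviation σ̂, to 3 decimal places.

s̄ = (1.2 + 1.3 + 0.8 + 0.9 + 1.6 + 1.0 + 1.0 + 1.1 + 1.2 + 1.3 + 1.5 + 1.1 + 0.9 + 2.1) / 14 = 1.2143
σ̂ = s̄ / c₄ = 1.2143 / 0.9693 = 1.2527

1.253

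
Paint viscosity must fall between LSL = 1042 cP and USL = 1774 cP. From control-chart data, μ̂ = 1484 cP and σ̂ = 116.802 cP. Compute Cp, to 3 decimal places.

Cp = (USL − LSL) / (6σ̂) = (1774 − 1042) / (6 × 116.802) = 732.0000 / 700.8120 = 1.0445

1.045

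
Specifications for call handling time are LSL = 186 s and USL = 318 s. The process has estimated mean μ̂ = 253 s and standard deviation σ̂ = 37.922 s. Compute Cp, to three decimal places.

Cp = (USL − LSL) / (6σ̂) = (318 − 186) / (6 × 37.922) = 132.0000 / 227.5320 = 0.5801

0.580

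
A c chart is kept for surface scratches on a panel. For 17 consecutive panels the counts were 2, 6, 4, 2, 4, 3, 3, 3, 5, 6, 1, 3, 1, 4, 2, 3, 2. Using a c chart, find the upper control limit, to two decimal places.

c̄ = (2 + 6 + 4 + 2 + 4 + 3 + 3 + 3 + 5 + 6 + 1 + 3 + 1 + 4 + 2 + 3 + 2) / 17 = 54 / 17 = 3.1765
UCL = c̄ + 3√c̄ = 3.1765 + 3 × √3.1765 = 3.1765 + 3 × 1.7823 = 8.5233

8.52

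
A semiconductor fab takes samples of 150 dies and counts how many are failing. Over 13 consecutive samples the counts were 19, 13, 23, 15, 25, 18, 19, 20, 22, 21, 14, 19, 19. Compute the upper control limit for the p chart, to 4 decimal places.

p̄ = Σdᵢ / (k·n) = 247 / (13 × 150) = 0.12667
UCL = p̄ + 3·√(p̄(1−p̄)/n) = 0.12667 + 3 × √(0.12667×0.87333/150) = 0.12667 + 3 × 0.02716 = 0.20814

0.2081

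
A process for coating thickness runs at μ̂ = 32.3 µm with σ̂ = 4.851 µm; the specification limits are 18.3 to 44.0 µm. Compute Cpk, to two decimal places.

0.80

Cpu = (USL − μ̂) / (3σ̂) = (44.0 − 32.3) / (3 × 4.851) = 0.8040; Cpl = (μ̂ − LSL) / (3σ̂) = (32.3 − 18.3) / (3 × 4.851) = 0.9620; Cpk = min(Cpu, Cpl) = 0.8040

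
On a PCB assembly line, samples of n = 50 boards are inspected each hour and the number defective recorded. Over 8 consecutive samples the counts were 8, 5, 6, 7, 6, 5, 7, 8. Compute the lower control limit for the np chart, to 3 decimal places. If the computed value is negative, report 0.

p̄ = Σdᵢ / (k·n) = 52 / (8 × 50) = 0.13000
LCL = np̄ − 3·√(np̄(1−p̄)) = 6.5000 − 3 × 2.3780 = -0.6341 → 0 (negative, so LCL = 0)

0.000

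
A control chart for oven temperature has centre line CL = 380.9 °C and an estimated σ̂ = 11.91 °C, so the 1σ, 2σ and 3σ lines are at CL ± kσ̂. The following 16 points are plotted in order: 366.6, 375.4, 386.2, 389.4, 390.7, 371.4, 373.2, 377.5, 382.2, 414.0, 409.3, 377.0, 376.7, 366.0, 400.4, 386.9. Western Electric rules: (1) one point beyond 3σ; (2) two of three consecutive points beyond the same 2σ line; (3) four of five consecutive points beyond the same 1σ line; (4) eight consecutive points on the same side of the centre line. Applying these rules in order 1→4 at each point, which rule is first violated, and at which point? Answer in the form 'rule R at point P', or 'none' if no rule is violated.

rule 2 at point 11

Zone of each point (C = within 1σ̂, B = 1σ̂–2σ̂, A = 2σ̂–3σ̂, * = beyond 3σ̂; sign = side of CL): 1:-B, 2:-C, 3:+C, 4:+C, 5:+C, 6:-C, 7:-C, 8:-C, 9:+C, 10:+A, 11:+A, 12:-C, 13:-C, 14:-B, 15:+B, 16:+C
Rule 2 (two of three consecutive points beyond the same 2σ limit) is satisfied at point 11.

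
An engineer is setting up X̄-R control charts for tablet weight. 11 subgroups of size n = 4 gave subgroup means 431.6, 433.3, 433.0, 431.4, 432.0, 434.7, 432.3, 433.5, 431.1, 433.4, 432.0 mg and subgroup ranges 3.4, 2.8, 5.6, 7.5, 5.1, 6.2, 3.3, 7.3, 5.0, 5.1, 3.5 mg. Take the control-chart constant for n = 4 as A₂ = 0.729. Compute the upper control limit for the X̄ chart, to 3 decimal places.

436.204

X̄̄ = (431.6 + 433.3 + 433.0 + 431.4 + 432.0 + 434.7 + 432.3 + 433.5 + 431.1 + 433.4 + 432.0) / 11 = 4758.3000 / 11 = 432.5727
R̄ = (3.4 + 2.8 + 5.6 + 7.5 + 5.1 + 6.2 + 3.3 + 7.3 + 5.0 + 5.1 + 3.5) / 11 = 54.8000 / 11 = 4.9818
UCL = X̄̄ + A₂·R̄ = 432.5727 + 0.729 × 4.9818 = 436.2045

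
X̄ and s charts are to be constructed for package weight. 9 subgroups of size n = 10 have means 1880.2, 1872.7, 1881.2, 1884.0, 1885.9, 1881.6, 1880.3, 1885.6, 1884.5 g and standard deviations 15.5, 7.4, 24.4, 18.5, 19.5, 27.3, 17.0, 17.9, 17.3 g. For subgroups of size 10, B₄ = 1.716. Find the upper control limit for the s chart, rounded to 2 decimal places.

s̄ = (15.5 + 7.4 + 24.4 + 18.5 + 19.5 + 27.3 + 17.0 + 17.9 + 17.3) / 9 = 18.3111
UCL_s = B₄·s̄ = 1.716 × 18.3111 = 31.4219

31.42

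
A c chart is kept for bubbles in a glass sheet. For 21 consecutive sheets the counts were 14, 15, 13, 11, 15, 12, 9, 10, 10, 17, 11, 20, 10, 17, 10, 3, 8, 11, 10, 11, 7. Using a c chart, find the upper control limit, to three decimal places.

21.845

c̄ = (14 + 15 + 13 + 11 + 15 + 12 + 9 + 10 + 10 + 17 + 11 + 20 + 10 + 17 + 10 + 3 + 8 + 11 + 10 + 11 + 7) / 21 = 244 / 21 = 11.6190
UCL = c̄ + 3√c̄ = 11.6190 + 3 × √11.6190 = 11.6190 + 3 × 3.4087 = 21.8451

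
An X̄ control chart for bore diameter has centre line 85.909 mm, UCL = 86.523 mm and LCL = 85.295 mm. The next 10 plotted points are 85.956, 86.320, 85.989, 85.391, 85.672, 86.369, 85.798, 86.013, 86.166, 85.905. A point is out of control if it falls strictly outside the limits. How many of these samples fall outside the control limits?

All 10 points lie within [85.295, 86.523].

0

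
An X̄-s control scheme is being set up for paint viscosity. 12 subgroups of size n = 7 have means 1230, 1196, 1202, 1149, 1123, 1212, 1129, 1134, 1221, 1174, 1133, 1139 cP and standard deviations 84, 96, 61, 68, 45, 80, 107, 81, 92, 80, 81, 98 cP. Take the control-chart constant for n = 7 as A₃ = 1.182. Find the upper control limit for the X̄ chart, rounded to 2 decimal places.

1266.01

X̄̄ = (1230 + 1196 + 1202 + 1149 + 1123 + 1212 + 1129 + 1134 + 1221 + 1174 + 1133 + 1139) / 12 = 1170.1667
s̄ = (84 + 96 + 61 + 68 + 45 + 80 + 107 + 81 + 92 + 80 + 81 + 98) / 12 = 81.0833
UCL = X̄̄ + A₃·s̄ = 1170.1667 + 1.182 × 81.0833 = 1266.0072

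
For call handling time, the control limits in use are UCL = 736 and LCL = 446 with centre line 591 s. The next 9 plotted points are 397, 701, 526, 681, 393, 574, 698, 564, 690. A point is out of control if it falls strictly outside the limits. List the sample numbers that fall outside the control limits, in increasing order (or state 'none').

1, 5

Compare each point to [446, 736]: sample 1 = 397 < LCL; sample 5 = 393 < LCL.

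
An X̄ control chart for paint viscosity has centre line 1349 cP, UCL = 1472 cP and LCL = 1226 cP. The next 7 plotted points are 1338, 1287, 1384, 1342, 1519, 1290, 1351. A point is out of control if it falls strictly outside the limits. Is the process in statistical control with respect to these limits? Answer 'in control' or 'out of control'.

out of control

Compare each point to [1226, 1472]: sample 5 = 1519 > UCL.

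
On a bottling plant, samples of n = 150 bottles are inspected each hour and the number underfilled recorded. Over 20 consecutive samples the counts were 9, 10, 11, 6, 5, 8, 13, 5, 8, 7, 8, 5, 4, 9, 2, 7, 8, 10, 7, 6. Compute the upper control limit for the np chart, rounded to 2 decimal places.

p̄ = Σdᵢ / (k·n) = 148 / (20 × 150) = 0.04933
UCL = np̄ + 3·√(np̄(1−p̄)) = 7.4000 + 3 × √(7.4000×0.95067) = 7.4000 + 3 × 2.6523 = 15.3570

15.36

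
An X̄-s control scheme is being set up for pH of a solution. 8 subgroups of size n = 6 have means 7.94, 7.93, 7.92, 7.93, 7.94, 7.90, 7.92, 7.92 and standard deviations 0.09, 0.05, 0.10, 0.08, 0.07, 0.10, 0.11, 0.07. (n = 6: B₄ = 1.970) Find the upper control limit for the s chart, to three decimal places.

0.165

s̄ = (0.09 + 0.05 + 0.10 + 0.08 + 0.07 + 0.10 + 0.11 + 0.07) / 8 = 0.0838
UCL_s = B₄·s̄ = 1.970 × 0.0838 = 0.1650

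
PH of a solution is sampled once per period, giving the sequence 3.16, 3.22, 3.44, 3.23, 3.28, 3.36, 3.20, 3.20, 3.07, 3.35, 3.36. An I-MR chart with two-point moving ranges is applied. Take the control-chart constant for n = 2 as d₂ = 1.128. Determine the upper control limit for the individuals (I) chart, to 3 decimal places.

3.580

X̄ = (3.16 + 3.22 + 3.44 + 3.23 + 3.28 + 3.36 + 3.20 + 3.20 + 3.07 + 3.35 + 3.36) / 11 = 3.2609
Moving ranges: 0.06, 0.22, 0.21, 0.05, 0.08, 0.16, 0.00, 0.13, 0.28, 0.01; M̄R̄ = 1.2000 / 10 = 0.1200
UCL = X̄ + 3·M̄R̄/d₂ = 3.2609 + 3 × 0.1200 / 1.128 = 3.5801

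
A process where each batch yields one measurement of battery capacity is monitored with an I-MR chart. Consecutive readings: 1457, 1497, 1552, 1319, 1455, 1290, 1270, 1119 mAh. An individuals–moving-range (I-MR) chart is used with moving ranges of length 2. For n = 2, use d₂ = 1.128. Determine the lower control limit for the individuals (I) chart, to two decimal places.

X̄ = (1457 + 1497 + 1552 + 1319 + 1455 + 1290 + 1270 + 1119) / 8 = 1369.8750
Moving ranges: 40, 55, 233, 136, 165, 20, 151; M̄R̄ = 800.0000 / 7 = 114.2857
LCL = X̄ − 3·M̄R̄/d₂ = 1369.8750 − 3 × 114.2857 / 1.128 = 1065.9236

1065.92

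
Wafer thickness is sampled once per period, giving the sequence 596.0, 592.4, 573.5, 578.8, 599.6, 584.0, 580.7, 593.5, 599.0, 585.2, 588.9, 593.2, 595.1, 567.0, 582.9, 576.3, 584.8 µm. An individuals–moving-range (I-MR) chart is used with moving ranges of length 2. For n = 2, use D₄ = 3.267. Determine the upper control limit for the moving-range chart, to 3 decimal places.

Moving ranges: 3.6, 18.9, 5.3, 20.8, 15.6, 3.3, 12.8, 5.5, 13.8, 3.7, 4.3, 1.9, 28.1, 15.9, 6.6, 8.5; M̄R̄ = 168.6000 / 16 = 10.5375
UCL_MR = D₄·M̄R̄ = 3.267 × 10.5375 = 34.4260

34.426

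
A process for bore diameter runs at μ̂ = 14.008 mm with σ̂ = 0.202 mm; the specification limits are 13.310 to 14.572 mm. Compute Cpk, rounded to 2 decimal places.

0.93

Cpu = (USL − μ̂) / (3σ̂) = (14.572 − 14.008) / (3 × 0.202) = 0.9307; Cpl = (μ̂ − LSL) / (3σ̂) = (14.008 − 13.310) / (3 × 0.202) = 1.1518; Cpk = min(Cpu, Cpl) = 0.9307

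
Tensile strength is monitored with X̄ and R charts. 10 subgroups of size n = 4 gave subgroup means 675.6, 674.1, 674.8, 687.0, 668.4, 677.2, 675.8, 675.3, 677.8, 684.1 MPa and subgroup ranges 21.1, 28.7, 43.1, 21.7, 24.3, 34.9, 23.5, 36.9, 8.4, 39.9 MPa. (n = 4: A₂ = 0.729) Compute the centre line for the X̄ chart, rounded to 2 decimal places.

X̄̄ = (675.6 + 674.1 + 674.8 + 687.0 + 668.4 + 677.2 + 675.8 + 675.3 + 677.8 + 684.1) / 10 = 6770.1000 / 10 = 677.0100
CL = X̄̄ = 677.0100

677.01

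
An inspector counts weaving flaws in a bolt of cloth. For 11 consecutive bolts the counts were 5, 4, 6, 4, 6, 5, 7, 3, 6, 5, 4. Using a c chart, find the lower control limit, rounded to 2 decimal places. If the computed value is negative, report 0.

0.00

c̄ = (5 + 4 + 6 + 4 + 6 + 5 + 7 + 3 + 6 + 5 + 4) / 11 = 55 / 11 = 5.0000
LCL = c̄ − 3√c̄ = 5.0000 − 3 × 2.2361 = -1.7082 → 0 (cannot be negative)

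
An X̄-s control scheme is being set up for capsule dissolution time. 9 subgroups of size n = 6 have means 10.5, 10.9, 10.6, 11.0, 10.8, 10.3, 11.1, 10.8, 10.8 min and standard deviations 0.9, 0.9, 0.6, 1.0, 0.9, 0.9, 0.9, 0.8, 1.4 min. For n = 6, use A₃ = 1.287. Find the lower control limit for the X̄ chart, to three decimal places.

X̄̄ = (10.5 + 10.9 + 10.6 + 11.0 + 10.8 + 10.3 + 11.1 + 10.8 + 10.8) / 9 = 10.7556
s̄ = (0.9 + 0.9 + 0.6 + 1.0 + 0.9 + 0.9 + 0.9 + 0.8 + 1.4) / 9 = 0.9222
LCL = X̄̄ − A₃·s̄ = 10.7556 − 1.287 × 0.9222 = 9.5687

9.569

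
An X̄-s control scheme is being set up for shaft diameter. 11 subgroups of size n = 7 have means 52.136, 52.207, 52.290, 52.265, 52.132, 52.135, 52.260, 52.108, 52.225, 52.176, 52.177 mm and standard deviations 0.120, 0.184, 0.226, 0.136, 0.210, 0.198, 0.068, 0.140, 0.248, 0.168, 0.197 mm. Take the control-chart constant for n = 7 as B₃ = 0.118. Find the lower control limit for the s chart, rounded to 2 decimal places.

0.02

s̄ = (0.120 + 0.184 + 0.226 + 0.136 + 0.210 + 0.198 + 0.068 + 0.140 + 0.248 + 0.168 + 0.197) / 11 = 0.1723
LCL_s = B₃·s̄ = 0.118 × 0.1723 = 0.0203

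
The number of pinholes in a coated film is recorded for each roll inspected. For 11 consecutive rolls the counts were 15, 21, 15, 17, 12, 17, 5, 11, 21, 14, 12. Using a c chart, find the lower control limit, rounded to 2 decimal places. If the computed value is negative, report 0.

3.10

c̄ = (15 + 21 + 15 + 17 + 12 + 17 + 5 + 11 + 21 + 14 + 12) / 11 = 160 / 11 = 14.5455
LCL = c̄ − 3√c̄ = 14.5455 − 3 × 3.8139 = 3.1039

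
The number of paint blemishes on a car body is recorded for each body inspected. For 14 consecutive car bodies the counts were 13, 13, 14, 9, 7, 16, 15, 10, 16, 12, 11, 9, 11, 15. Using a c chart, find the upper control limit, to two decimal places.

c̄ = (13 + 13 + 14 + 9 + 7 + 16 + 15 + 10 + 16 + 12 + 11 + 9 + 11 + 15) / 14 = 171 / 14 = 12.2143
UCL = c̄ + 3√c̄ = 12.2143 + 3 × √12.2143 = 12.2143 + 3 × 3.4949 = 22.6990

22.70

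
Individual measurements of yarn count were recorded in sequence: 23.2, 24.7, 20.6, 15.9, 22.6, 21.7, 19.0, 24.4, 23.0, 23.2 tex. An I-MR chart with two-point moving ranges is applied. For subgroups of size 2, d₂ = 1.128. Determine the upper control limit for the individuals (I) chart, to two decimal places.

X̄ = (23.2 + 24.7 + 20.6 + 15.9 + 22.6 + 21.7 + 19.0 + 24.4 + 23.0 + 23.2) / 10 = 21.8300
Moving ranges: 1.5, 4.1, 4.7, 6.7, 0.9, 2.7, 5.4, 1.4, 0.2; M̄R̄ = 27.6000 / 9 = 3.0667
UCL = X̄ + 3·M̄R̄/d₂ = 21.8300 + 3 × 3.0667 / 1.128 = 29.9860

29.99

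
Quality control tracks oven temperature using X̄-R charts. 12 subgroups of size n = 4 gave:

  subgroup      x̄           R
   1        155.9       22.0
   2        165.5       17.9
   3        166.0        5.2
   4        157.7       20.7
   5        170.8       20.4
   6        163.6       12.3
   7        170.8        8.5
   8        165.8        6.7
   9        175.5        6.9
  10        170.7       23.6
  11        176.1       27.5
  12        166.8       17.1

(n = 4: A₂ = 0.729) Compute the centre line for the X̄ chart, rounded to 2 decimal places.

X̄̄ = (155.9 + 165.5 + 166.0 + 157.7 + 170.8 + 163.6 + 170.8 + 165.8 + 175.5 + 170.7 + 176.1 + 166.8) / 12 = 2005.2000 / 12 = 167.1000
CL = X̄̄ = 167.1000

167.10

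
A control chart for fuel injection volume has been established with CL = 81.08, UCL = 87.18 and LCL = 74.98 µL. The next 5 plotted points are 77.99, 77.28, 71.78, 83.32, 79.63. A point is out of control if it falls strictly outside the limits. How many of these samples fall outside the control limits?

1

Compare each point to [74.98, 87.18]: sample 3 = 71.78 < LCL.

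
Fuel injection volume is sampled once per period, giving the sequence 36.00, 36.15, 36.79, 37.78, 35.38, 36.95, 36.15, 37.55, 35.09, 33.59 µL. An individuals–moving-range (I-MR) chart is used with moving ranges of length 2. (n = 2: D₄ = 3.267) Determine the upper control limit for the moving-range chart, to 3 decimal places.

Moving ranges: 0.15, 0.64, 0.99, 2.40, 1.57, 0.80, 1.40, 2.46, 1.50; M̄R̄ = 11.9100 / 9 = 1.3233
UCL_MR = D₄·M̄R̄ = 3.267 × 1.3233 = 4.3233

4.323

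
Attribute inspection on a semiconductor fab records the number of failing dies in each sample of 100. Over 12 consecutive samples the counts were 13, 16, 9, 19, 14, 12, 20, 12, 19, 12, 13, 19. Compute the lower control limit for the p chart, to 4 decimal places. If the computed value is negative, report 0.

0.0417

p̄ = Σdᵢ / (k·n) = 178 / (12 × 100) = 0.14833
LCL = p̄ − 3·√(p̄(1−p̄)/n) = 0.14833 − 3 × 0.03554 = 0.04170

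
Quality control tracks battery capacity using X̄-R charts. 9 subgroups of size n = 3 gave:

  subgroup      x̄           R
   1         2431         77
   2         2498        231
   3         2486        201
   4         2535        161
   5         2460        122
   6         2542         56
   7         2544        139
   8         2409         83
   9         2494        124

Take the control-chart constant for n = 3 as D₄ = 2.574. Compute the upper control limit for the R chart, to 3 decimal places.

R̄ = (77 + 231 + 201 + 161 + 122 + 56 + 139 + 83 + 124) / 9 = 1194.0000 / 9 = 132.6667
UCL_R = D₄·R̄ = 2.574 × 132.6667 = 341.4840

341.484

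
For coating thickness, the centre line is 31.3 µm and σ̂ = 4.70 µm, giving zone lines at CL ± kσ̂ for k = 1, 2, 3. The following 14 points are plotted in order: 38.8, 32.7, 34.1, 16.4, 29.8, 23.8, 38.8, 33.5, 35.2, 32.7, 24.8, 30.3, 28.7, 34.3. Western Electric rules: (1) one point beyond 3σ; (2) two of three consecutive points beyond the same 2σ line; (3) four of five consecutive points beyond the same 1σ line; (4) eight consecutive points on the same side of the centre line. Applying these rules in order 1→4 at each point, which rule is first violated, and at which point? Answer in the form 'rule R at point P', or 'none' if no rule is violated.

rule 1 at point 4

Zone of each point (C = within 1σ̂, B = 1σ̂–2σ̂, A = 2σ̂–3σ̂, * = beyond 3σ̂; sign = side of CL): 1:+B, 2:+C, 3:+C, 4:-*, 5:-C, 6:-B, 7:+B, 8:+C, 9:+C, 10:+C, 11:-B, 12:-C, 13:-C, 14:+C
Rule 1 (one point beyond the 3σ limits) is satisfied at point 4.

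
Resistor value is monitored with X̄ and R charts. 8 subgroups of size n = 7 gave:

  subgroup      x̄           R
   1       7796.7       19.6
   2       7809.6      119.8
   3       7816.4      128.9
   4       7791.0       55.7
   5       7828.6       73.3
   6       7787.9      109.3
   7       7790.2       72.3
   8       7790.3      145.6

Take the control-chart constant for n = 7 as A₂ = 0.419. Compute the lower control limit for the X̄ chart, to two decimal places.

X̄̄ = (7796.7 + 7809.6 + 7816.4 + 7791.0 + 7828.6 + 7787.9 + 7790.2 + 7790.3) / 8 = 62410.7000 / 8 = 7801.3375
R̄ = (19.6 + 119.8 + 128.9 + 55.7 + 73.3 + 109.3 + 72.3 + 145.6) / 8 = 724.5000 / 8 = 90.5625
LCL = X̄̄ − A₂·R̄ = 7801.3375 − 0.419 × 90.5625 = 7763.3918

7763.39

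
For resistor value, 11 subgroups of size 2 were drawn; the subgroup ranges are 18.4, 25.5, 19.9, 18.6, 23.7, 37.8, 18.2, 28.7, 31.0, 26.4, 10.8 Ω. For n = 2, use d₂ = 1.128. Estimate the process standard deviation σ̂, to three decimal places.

20.874

R̄ = (18.4 + 25.5 + 19.9 + 18.6 + 23.7 + 37.8 + 18.2 + 28.7 + 31.0 + 26.4 + 10.8) / 11 = 23.5455
σ̂ = R̄ / d₂ = 23.5455 / 1.128 = 20.8736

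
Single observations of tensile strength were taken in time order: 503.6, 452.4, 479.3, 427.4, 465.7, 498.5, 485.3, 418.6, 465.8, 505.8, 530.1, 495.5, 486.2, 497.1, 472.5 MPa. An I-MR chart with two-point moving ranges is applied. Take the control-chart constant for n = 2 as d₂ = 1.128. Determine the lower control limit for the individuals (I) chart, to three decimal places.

389.273

X̄ = (503.6 + 452.4 + 479.3 + 427.4 + 465.7 + 498.5 + 485.3 + 418.6 + 465.8 + 505.8 + 530.1 + 495.5 + 486.2 + 497.1 + 472.5) / 15 = 478.9200
Moving ranges: 51.2, 26.9, 51.9, 38.3, 32.8, 13.2, 66.7, 47.2, 40.0, 24.3, 34.6, 9.3, 10.9, 24.6; M̄R̄ = 471.9000 / 14 = 33.7071
LCL = X̄ − 3·M̄R̄/d₂ = 478.9200 − 3 × 33.7071 / 1.128 = 389.2733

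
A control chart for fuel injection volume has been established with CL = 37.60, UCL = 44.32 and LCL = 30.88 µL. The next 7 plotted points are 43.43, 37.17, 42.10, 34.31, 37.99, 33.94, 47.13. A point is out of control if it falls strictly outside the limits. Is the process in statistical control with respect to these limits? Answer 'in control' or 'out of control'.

Compare each point to [30.88, 44.32]: sample 7 = 47.13 > UCL.

out of control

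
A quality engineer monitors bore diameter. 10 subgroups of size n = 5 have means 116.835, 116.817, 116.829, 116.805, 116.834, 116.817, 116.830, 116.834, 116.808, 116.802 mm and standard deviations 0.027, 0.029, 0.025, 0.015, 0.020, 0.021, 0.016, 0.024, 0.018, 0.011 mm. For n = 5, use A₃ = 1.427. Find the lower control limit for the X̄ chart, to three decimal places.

116.792

X̄̄ = (116.835 + 116.817 + 116.829 + 116.805 + 116.834 + 116.817 + 116.830 + 116.834 + 116.808 + 116.802) / 10 = 116.8211
s̄ = (0.027 + 0.029 + 0.025 + 0.015 + 0.020 + 0.021 + 0.016 + 0.024 + 0.018 + 0.011) / 10 = 0.0206
LCL = X̄̄ − A₃·s̄ = 116.8211 − 1.427 × 0.0206 = 116.7917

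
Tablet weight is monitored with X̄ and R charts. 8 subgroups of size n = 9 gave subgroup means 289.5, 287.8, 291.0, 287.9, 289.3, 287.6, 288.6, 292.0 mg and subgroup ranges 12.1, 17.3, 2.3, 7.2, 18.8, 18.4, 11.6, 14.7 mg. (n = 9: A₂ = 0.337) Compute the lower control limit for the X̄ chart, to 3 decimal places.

X̄̄ = (289.5 + 287.8 + 291.0 + 287.9 + 289.3 + 287.6 + 288.6 + 292.0) / 8 = 2313.7000 / 8 = 289.2125
R̄ = (12.1 + 17.3 + 2.3 + 7.2 + 18.8 + 18.4 + 11.6 + 14.7) / 8 = 102.4000 / 8 = 12.8000
LCL = X̄̄ − A₂·R̄ = 289.2125 − 0.337 × 12.8000 = 284.8989

284.899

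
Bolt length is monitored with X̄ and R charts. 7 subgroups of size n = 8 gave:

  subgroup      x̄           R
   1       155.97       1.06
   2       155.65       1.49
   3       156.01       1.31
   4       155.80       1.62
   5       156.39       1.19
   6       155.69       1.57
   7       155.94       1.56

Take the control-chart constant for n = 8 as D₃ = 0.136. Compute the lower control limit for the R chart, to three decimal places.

R̄ = (1.06 + 1.49 + 1.31 + 1.62 + 1.19 + 1.57 + 1.56) / 7 = 9.8000 / 7 = 1.4000
LCL_R = D₃·R̄ = 0.136 × 1.4000 = 0.1904

0.190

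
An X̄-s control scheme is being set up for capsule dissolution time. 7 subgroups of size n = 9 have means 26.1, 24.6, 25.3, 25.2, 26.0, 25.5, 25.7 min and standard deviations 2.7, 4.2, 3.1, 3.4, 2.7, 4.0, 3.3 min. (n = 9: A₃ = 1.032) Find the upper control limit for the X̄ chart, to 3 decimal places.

X̄̄ = (26.1 + 24.6 + 25.3 + 25.2 + 26.0 + 25.5 + 25.7) / 7 = 25.4857
s̄ = (2.7 + 4.2 + 3.1 + 3.4 + 2.7 + 4.0 + 3.3) / 7 = 3.3429
UCL = X̄̄ + A₃·s̄ = 25.4857 + 1.032 × 3.3429 = 28.9355

28.936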